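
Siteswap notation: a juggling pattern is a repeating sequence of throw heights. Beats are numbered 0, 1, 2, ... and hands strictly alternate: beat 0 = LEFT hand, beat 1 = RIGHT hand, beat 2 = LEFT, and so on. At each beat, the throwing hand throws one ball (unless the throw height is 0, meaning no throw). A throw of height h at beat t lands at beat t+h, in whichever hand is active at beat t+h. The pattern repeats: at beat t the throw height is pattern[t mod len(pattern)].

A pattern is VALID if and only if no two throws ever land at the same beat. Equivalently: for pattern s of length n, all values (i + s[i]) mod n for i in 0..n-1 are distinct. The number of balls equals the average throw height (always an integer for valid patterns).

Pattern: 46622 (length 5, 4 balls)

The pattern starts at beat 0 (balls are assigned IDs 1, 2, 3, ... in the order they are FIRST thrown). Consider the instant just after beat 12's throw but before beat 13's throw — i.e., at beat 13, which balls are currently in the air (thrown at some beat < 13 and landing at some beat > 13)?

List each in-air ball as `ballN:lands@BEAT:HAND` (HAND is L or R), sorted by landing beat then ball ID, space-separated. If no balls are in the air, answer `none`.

Beat 0 (L): throw ball1 h=4 -> lands@4:L; in-air after throw: [b1@4:L]
Beat 1 (R): throw ball2 h=6 -> lands@7:R; in-air after throw: [b1@4:L b2@7:R]
Beat 2 (L): throw ball3 h=6 -> lands@8:L; in-air after throw: [b1@4:L b2@7:R b3@8:L]
Beat 3 (R): throw ball4 h=2 -> lands@5:R; in-air after throw: [b1@4:L b4@5:R b2@7:R b3@8:L]
Beat 4 (L): throw ball1 h=2 -> lands@6:L; in-air after throw: [b4@5:R b1@6:L b2@7:R b3@8:L]
Beat 5 (R): throw ball4 h=4 -> lands@9:R; in-air after throw: [b1@6:L b2@7:R b3@8:L b4@9:R]
Beat 6 (L): throw ball1 h=6 -> lands@12:L; in-air after throw: [b2@7:R b3@8:L b4@9:R b1@12:L]
Beat 7 (R): throw ball2 h=6 -> lands@13:R; in-air after throw: [b3@8:L b4@9:R b1@12:L b2@13:R]
Beat 8 (L): throw ball3 h=2 -> lands@10:L; in-air after throw: [b4@9:R b3@10:L b1@12:L b2@13:R]
Beat 9 (R): throw ball4 h=2 -> lands@11:R; in-air after throw: [b3@10:L b4@11:R b1@12:L b2@13:R]
Beat 10 (L): throw ball3 h=4 -> lands@14:L; in-air after throw: [b4@11:R b1@12:L b2@13:R b3@14:L]
Beat 11 (R): throw ball4 h=6 -> lands@17:R; in-air after throw: [b1@12:L b2@13:R b3@14:L b4@17:R]
Beat 12 (L): throw ball1 h=6 -> lands@18:L; in-air after throw: [b2@13:R b3@14:L b4@17:R b1@18:L]
Beat 13 (R): throw ball2 h=2 -> lands@15:R; in-air after throw: [b3@14:L b2@15:R b4@17:R b1@18:L]

Answer: ball3:lands@14:L ball4:lands@17:R ball1:lands@18:L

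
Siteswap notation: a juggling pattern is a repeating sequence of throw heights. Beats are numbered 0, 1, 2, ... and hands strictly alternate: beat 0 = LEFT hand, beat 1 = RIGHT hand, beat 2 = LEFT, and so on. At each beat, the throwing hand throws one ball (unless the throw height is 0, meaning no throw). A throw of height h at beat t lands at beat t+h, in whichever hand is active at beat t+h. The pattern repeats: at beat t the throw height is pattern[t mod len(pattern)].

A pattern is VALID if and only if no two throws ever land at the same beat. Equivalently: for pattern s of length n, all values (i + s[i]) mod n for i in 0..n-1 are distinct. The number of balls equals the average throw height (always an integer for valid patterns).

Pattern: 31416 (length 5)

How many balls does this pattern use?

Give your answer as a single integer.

Pattern = [3, 1, 4, 1, 6], length n = 5
  position 0: throw height = 3, running sum = 3
  position 1: throw height = 1, running sum = 4
  position 2: throw height = 4, running sum = 8
  position 3: throw height = 1, running sum = 9
  position 4: throw height = 6, running sum = 15
Total sum = 15; balls = sum / n = 15 / 5 = 3

Answer: 3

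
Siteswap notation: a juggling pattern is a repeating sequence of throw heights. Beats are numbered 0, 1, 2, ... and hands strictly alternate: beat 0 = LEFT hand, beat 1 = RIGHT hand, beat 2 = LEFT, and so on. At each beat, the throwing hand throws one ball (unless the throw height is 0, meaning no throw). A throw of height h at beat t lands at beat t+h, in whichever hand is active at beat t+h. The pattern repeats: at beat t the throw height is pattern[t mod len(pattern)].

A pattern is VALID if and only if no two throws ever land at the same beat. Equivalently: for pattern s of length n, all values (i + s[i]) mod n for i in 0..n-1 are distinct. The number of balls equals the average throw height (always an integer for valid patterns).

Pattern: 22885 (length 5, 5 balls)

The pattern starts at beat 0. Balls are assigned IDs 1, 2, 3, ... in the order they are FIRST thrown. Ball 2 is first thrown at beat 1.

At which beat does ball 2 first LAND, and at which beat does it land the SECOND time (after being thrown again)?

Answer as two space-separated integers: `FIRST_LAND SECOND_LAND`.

Beat 0 (L): throw ball1 h=2 -> lands@2:L; in-air after throw: [b1@2:L]
Beat 1 (R): throw ball2 h=2 -> lands@3:R; in-air after throw: [b1@2:L b2@3:R]
Beat 2 (L): throw ball1 h=8 -> lands@10:L; in-air after throw: [b2@3:R b1@10:L]
Beat 3 (R): throw ball2 h=8 -> lands@11:R; in-air after throw: [b1@10:L b2@11:R]
Beat 4 (L): throw ball3 h=5 -> lands@9:R; in-air after throw: [b3@9:R b1@10:L b2@11:R]
Beat 5 (R): throw ball4 h=2 -> lands@7:R; in-air after throw: [b4@7:R b3@9:R b1@10:L b2@11:R]
Beat 6 (L): throw ball5 h=2 -> lands@8:L; in-air after throw: [b4@7:R b5@8:L b3@9:R b1@10:L b2@11:R]
Beat 7 (R): throw ball4 h=8 -> lands@15:R; in-air after throw: [b5@8:L b3@9:R b1@10:L b2@11:R b4@15:R]
Beat 8 (L): throw ball5 h=8 -> lands@16:L; in-air after throw: [b3@9:R b1@10:L b2@11:R b4@15:R b5@16:L]
Beat 9 (R): throw ball3 h=5 -> lands@14:L; in-air after throw: [b1@10:L b2@11:R b3@14:L b4@15:R b5@16:L]
Beat 10 (L): throw ball1 h=2 -> lands@12:L; in-air after throw: [b2@11:R b1@12:L b3@14:L b4@15:R b5@16:L]
Beat 11 (R): throw ball2 h=2 -> lands@13:R; in-air after throw: [b1@12:L b2@13:R b3@14:L b4@15:R b5@16:L]
Ball 2: thrown@1 h=2 -> first land @3; rethrown@3 h=8 -> second land @11

Answer: 3 11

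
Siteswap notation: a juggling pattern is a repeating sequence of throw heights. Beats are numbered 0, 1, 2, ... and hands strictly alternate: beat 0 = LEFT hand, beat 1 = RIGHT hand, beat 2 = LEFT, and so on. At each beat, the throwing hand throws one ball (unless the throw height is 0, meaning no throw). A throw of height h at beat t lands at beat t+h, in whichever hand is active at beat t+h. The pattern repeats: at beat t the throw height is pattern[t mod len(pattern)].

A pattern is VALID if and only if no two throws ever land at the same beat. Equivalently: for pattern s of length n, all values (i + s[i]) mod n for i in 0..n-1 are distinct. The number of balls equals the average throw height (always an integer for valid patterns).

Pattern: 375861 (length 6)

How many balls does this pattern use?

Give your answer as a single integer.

Pattern = [3, 7, 5, 8, 6, 1], length n = 6
  position 0: throw height = 3, running sum = 3
  position 1: throw height = 7, running sum = 10
  position 2: throw height = 5, running sum = 15
  position 3: throw height = 8, running sum = 23
  position 4: throw height = 6, running sum = 29
  position 5: throw height = 1, running sum = 30
Total sum = 30; balls = sum / n = 30 / 6 = 5

Answer: 5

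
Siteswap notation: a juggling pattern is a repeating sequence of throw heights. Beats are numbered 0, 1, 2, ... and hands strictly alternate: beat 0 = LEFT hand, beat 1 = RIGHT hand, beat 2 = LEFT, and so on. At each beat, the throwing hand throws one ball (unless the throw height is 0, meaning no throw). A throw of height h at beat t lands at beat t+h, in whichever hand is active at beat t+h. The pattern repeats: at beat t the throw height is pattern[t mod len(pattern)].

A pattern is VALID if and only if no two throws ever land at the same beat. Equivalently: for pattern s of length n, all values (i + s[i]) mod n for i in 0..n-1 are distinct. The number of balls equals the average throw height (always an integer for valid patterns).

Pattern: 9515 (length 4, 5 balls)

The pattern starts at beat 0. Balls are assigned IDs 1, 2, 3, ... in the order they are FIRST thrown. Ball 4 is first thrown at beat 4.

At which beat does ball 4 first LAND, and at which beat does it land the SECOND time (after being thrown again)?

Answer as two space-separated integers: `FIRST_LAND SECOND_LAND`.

Beat 0 (L): throw ball1 h=9 -> lands@9:R; in-air after throw: [b1@9:R]
Beat 1 (R): throw ball2 h=5 -> lands@6:L; in-air after throw: [b2@6:L b1@9:R]
Beat 2 (L): throw ball3 h=1 -> lands@3:R; in-air after throw: [b3@3:R b2@6:L b1@9:R]
Beat 3 (R): throw ball3 h=5 -> lands@8:L; in-air after throw: [b2@6:L b3@8:L b1@9:R]
Beat 4 (L): throw ball4 h=9 -> lands@13:R; in-air after throw: [b2@6:L b3@8:L b1@9:R b4@13:R]
Beat 5 (R): throw ball5 h=5 -> lands@10:L; in-air after throw: [b2@6:L b3@8:L b1@9:R b5@10:L b4@13:R]
Beat 6 (L): throw ball2 h=1 -> lands@7:R; in-air after throw: [b2@7:R b3@8:L b1@9:R b5@10:L b4@13:R]
Beat 7 (R): throw ball2 h=5 -> lands@12:L; in-air after throw: [b3@8:L b1@9:R b5@10:L b2@12:L b4@13:R]
Beat 8 (L): throw ball3 h=9 -> lands@17:R; in-air after throw: [b1@9:R b5@10:L b2@12:L b4@13:R b3@17:R]
Beat 9 (R): throw ball1 h=5 -> lands@14:L; in-air after throw: [b5@10:L b2@12:L b4@13:R b1@14:L b3@17:R]
Beat 10 (L): throw ball5 h=1 -> lands@11:R; in-air after throw: [b5@11:R b2@12:L b4@13:R b1@14:L b3@17:R]
Beat 11 (R): throw ball5 h=5 -> lands@16:L; in-air after throw: [b2@12:L b4@13:R b1@14:L b5@16:L b3@17:R]
Beat 12 (L): throw ball2 h=9 -> lands@21:R; in-air after throw: [b4@13:R b1@14:L b5@16:L b3@17:R b2@21:R]
Beat 13 (R): throw ball4 h=5 -> lands@18:L; in-air after throw: [b1@14:L b5@16:L b3@17:R b4@18:L b2@21:R]
Beat 14 (L): throw ball1 h=1 -> lands@15:R; in-air after throw: [b1@15:R b5@16:L b3@17:R b4@18:L b2@21:R]
Beat 15 (R): throw ball1 h=5 -> lands@20:L; in-air after throw: [b5@16:L b3@17:R b4@18:L b1@20:L b2@21:R]
Beat 16 (L): throw ball5 h=9 -> lands@25:R; in-air after throw: [b3@17:R b4@18:L b1@20:L b2@21:R b5@25:R]
Beat 17 (R): throw ball3 h=5 -> lands@22:L; in-air after throw: [b4@18:L b1@20:L b2@21:R b3@22:L b5@25:R]
Beat 18 (L): throw ball4 h=1 -> lands@19:R; in-air after throw: [b4@19:R b1@20:L b2@21:R b3@22:L b5@25:R]
Ball 4: thrown@4 h=9 -> first land @13; rethrown@13 h=5 -> second land @18

Answer: 13 18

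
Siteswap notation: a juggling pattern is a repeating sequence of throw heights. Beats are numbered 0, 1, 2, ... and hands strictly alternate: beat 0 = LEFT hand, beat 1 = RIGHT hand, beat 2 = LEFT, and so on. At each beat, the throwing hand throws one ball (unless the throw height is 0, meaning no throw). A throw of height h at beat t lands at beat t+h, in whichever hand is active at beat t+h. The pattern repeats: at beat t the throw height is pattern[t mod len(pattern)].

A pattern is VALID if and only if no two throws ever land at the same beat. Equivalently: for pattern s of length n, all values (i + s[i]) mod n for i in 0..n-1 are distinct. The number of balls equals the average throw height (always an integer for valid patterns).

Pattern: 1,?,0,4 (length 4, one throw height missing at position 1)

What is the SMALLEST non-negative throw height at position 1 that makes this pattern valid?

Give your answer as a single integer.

Answer: 3

Derivation:
i=0: (0 + 1) mod 4 = 1
i=1: s[i]=? (unknown)
i=2: (2 + 0) mod 4 = 2
i=3: (3 + 4) mod 4 = 3
Known residues: [1, 2, 3]; need a permutation of 0..3, so missing residue r = 0
Need (1 + s) mod 4 = 0; smallest s = (0 - 1) mod 4 = 3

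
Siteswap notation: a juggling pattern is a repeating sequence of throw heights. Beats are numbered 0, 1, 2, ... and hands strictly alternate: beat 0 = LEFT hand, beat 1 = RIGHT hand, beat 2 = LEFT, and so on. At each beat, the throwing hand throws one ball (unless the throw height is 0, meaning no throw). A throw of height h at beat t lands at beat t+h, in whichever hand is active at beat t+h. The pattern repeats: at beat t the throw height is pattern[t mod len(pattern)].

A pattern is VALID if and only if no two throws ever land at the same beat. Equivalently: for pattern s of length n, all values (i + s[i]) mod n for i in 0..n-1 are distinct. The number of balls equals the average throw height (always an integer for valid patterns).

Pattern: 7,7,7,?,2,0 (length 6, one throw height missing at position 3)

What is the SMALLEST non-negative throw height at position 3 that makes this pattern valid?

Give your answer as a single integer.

i=0: (0 + 7) mod 6 = 1
i=1: (1 + 7) mod 6 = 2
i=2: (2 + 7) mod 6 = 3
i=3: s[i]=? (unknown)
i=4: (4 + 2) mod 6 = 0
i=5: (5 + 0) mod 6 = 5
Known residues: [0, 1, 2, 3, 5]; need a permutation of 0..5, so missing residue r = 4
Need (3 + s) mod 6 = 4; smallest s = (4 - 3) mod 6 = 1

Answer: 1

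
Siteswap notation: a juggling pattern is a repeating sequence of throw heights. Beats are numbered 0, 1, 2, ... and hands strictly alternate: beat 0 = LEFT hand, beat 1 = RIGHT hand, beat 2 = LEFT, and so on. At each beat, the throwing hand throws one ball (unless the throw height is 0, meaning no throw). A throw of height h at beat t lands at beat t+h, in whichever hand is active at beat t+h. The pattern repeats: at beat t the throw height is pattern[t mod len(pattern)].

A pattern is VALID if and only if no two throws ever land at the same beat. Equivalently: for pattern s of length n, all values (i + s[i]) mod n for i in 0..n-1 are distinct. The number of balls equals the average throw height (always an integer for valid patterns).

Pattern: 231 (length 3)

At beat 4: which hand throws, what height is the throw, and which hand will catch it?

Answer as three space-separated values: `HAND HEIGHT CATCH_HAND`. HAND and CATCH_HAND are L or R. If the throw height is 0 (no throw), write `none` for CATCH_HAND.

Beat 4: 4 mod 2 = 0, so hand = L
Throw height = pattern[4 mod 3] = pattern[1] = 3
Lands at beat 4+3=7, 7 mod 2 = 1, so catch hand = R

Answer: L 3 R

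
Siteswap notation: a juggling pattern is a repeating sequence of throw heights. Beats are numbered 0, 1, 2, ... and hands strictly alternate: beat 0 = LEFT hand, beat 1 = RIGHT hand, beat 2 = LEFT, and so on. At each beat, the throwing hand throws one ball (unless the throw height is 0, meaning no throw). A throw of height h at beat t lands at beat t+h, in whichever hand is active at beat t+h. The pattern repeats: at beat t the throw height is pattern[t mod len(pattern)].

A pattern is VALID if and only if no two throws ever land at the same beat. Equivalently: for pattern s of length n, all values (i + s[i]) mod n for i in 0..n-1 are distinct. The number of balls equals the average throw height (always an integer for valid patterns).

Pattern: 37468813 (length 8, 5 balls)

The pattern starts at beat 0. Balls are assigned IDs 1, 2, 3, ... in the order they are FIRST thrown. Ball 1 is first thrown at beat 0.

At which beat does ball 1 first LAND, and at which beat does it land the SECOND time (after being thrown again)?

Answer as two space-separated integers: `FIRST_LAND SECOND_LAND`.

Beat 0 (L): throw ball1 h=3 -> lands@3:R; in-air after throw: [b1@3:R]
Beat 1 (R): throw ball2 h=7 -> lands@8:L; in-air after throw: [b1@3:R b2@8:L]
Beat 2 (L): throw ball3 h=4 -> lands@6:L; in-air after throw: [b1@3:R b3@6:L b2@8:L]
Beat 3 (R): throw ball1 h=6 -> lands@9:R; in-air after throw: [b3@6:L b2@8:L b1@9:R]
Beat 4 (L): throw ball4 h=8 -> lands@12:L; in-air after throw: [b3@6:L b2@8:L b1@9:R b4@12:L]
Beat 5 (R): throw ball5 h=8 -> lands@13:R; in-air after throw: [b3@6:L b2@8:L b1@9:R b4@12:L b5@13:R]
Beat 6 (L): throw ball3 h=1 -> lands@7:R; in-air after throw: [b3@7:R b2@8:L b1@9:R b4@12:L b5@13:R]
Beat 7 (R): throw ball3 h=3 -> lands@10:L; in-air after throw: [b2@8:L b1@9:R b3@10:L b4@12:L b5@13:R]
Beat 8 (L): throw ball2 h=3 -> lands@11:R; in-air after throw: [b1@9:R b3@10:L b2@11:R b4@12:L b5@13:R]
Beat 9 (R): throw ball1 h=7 -> lands@16:L; in-air after throw: [b3@10:L b2@11:R b4@12:L b5@13:R b1@16:L]
Ball 1: thrown@0 h=3 -> first land @3; rethrown@3 h=6 -> second land @9

Answer: 3 9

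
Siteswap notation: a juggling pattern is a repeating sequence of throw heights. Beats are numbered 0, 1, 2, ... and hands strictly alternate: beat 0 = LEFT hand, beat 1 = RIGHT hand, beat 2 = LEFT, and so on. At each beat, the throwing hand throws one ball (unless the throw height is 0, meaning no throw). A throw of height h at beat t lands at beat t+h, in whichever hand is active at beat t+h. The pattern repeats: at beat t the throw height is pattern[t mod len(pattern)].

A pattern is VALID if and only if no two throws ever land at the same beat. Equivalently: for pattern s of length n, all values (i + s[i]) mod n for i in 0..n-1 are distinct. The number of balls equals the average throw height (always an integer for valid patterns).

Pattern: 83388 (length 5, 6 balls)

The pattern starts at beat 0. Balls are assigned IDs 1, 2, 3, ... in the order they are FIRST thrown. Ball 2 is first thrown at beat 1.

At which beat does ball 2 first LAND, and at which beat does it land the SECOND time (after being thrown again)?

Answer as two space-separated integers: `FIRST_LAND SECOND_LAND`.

Beat 0 (L): throw ball1 h=8 -> lands@8:L; in-air after throw: [b1@8:L]
Beat 1 (R): throw ball2 h=3 -> lands@4:L; in-air after throw: [b2@4:L b1@8:L]
Beat 2 (L): throw ball3 h=3 -> lands@5:R; in-air after throw: [b2@4:L b3@5:R b1@8:L]
Beat 3 (R): throw ball4 h=8 -> lands@11:R; in-air after throw: [b2@4:L b3@5:R b1@8:L b4@11:R]
Beat 4 (L): throw ball2 h=8 -> lands@12:L; in-air after throw: [b3@5:R b1@8:L b4@11:R b2@12:L]
Beat 5 (R): throw ball3 h=8 -> lands@13:R; in-air after throw: [b1@8:L b4@11:R b2@12:L b3@13:R]
Beat 6 (L): throw ball5 h=3 -> lands@9:R; in-air after throw: [b1@8:L b5@9:R b4@11:R b2@12:L b3@13:R]
Beat 7 (R): throw ball6 h=3 -> lands@10:L; in-air after throw: [b1@8:L b5@9:R b6@10:L b4@11:R b2@12:L b3@13:R]
Beat 8 (L): throw ball1 h=8 -> lands@16:L; in-air after throw: [b5@9:R b6@10:L b4@11:R b2@12:L b3@13:R b1@16:L]
Beat 9 (R): throw ball5 h=8 -> lands@17:R; in-air after throw: [b6@10:L b4@11:R b2@12:L b3@13:R b1@16:L b5@17:R]
Beat 10 (L): throw ball6 h=8 -> lands@18:L; in-air after throw: [b4@11:R b2@12:L b3@13:R b1@16:L b5@17:R b6@18:L]
Beat 11 (R): throw ball4 h=3 -> lands@14:L; in-air after throw: [b2@12:L b3@13:R b4@14:L b1@16:L b5@17:R b6@18:L]
Beat 12 (L): throw ball2 h=3 -> lands@15:R; in-air after throw: [b3@13:R b4@14:L b2@15:R b1@16:L b5@17:R b6@18:L]
Ball 2: thrown@1 h=3 -> first land @4; rethrown@4 h=8 -> second land @12

Answer: 4 12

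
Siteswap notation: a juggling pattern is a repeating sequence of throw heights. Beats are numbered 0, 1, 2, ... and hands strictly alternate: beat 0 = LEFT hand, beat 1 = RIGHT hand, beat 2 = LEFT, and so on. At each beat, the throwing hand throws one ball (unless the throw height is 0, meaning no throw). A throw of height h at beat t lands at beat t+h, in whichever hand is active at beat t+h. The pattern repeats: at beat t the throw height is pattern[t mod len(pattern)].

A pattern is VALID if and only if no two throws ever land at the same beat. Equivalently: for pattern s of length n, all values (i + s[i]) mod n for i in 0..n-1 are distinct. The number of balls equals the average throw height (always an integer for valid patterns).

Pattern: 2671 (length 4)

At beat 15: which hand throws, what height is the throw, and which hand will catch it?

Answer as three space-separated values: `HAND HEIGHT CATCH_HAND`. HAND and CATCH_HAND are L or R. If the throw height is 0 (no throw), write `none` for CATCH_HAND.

Answer: R 1 L

Derivation:
Beat 15: 15 mod 2 = 1, so hand = R
Throw height = pattern[15 mod 4] = pattern[3] = 1
Lands at beat 15+1=16, 16 mod 2 = 0, so catch hand = L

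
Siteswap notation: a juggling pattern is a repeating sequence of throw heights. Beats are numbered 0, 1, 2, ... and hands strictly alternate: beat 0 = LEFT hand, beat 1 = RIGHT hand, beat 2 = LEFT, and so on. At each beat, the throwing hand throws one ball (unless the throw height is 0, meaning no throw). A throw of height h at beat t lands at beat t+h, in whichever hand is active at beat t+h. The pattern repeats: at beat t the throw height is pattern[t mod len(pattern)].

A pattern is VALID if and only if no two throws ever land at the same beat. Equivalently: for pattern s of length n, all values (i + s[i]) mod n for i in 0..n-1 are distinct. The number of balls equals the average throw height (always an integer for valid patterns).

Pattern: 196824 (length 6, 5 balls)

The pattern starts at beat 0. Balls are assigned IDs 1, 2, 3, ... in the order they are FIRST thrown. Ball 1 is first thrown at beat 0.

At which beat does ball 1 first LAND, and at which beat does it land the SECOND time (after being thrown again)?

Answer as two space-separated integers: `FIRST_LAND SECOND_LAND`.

Beat 0 (L): throw ball1 h=1 -> lands@1:R; in-air after throw: [b1@1:R]
Beat 1 (R): throw ball1 h=9 -> lands@10:L; in-air after throw: [b1@10:L]
Beat 2 (L): throw ball2 h=6 -> lands@8:L; in-air after throw: [b2@8:L b1@10:L]
Beat 3 (R): throw ball3 h=8 -> lands@11:R; in-air after throw: [b2@8:L b1@10:L b3@11:R]
Beat 4 (L): throw ball4 h=2 -> lands@6:L; in-air after throw: [b4@6:L b2@8:L b1@10:L b3@11:R]
Beat 5 (R): throw ball5 h=4 -> lands@9:R; in-air after throw: [b4@6:L b2@8:L b5@9:R b1@10:L b3@11:R]
Beat 6 (L): throw ball4 h=1 -> lands@7:R; in-air after throw: [b4@7:R b2@8:L b5@9:R b1@10:L b3@11:R]
Beat 7 (R): throw ball4 h=9 -> lands@16:L; in-air after throw: [b2@8:L b5@9:R b1@10:L b3@11:R b4@16:L]
Beat 8 (L): throw ball2 h=6 -> lands@14:L; in-air after throw: [b5@9:R b1@10:L b3@11:R b2@14:L b4@16:L]
Beat 9 (R): throw ball5 h=8 -> lands@17:R; in-air after throw: [b1@10:L b3@11:R b2@14:L b4@16:L b5@17:R]
Beat 10 (L): throw ball1 h=2 -> lands@12:L; in-air after throw: [b3@11:R b1@12:L b2@14:L b4@16:L b5@17:R]
Ball 1: thrown@0 h=1 -> first land @1; rethrown@1 h=9 -> second land @10

Answer: 1 10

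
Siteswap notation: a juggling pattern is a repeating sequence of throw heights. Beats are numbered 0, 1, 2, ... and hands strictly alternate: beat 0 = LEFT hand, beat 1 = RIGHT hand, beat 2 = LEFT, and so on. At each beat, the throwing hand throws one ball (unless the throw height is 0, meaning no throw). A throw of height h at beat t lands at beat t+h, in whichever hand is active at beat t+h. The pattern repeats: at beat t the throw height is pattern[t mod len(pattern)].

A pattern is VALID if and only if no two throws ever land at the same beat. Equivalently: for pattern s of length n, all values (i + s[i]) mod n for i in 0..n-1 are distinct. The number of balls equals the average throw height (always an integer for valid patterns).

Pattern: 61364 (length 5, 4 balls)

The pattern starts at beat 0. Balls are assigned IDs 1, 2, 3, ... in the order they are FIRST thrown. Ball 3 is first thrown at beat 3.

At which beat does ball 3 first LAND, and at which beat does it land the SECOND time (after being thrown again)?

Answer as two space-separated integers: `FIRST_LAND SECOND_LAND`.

Answer: 9 13

Derivation:
Beat 0 (L): throw ball1 h=6 -> lands@6:L; in-air after throw: [b1@6:L]
Beat 1 (R): throw ball2 h=1 -> lands@2:L; in-air after throw: [b2@2:L b1@6:L]
Beat 2 (L): throw ball2 h=3 -> lands@5:R; in-air after throw: [b2@5:R b1@6:L]
Beat 3 (R): throw ball3 h=6 -> lands@9:R; in-air after throw: [b2@5:R b1@6:L b3@9:R]
Beat 4 (L): throw ball4 h=4 -> lands@8:L; in-air after throw: [b2@5:R b1@6:L b4@8:L b3@9:R]
Beat 5 (R): throw ball2 h=6 -> lands@11:R; in-air after throw: [b1@6:L b4@8:L b3@9:R b2@11:R]
Beat 6 (L): throw ball1 h=1 -> lands@7:R; in-air after throw: [b1@7:R b4@8:L b3@9:R b2@11:R]
Beat 7 (R): throw ball1 h=3 -> lands@10:L; in-air after throw: [b4@8:L b3@9:R b1@10:L b2@11:R]
Beat 8 (L): throw ball4 h=6 -> lands@14:L; in-air after throw: [b3@9:R b1@10:L b2@11:R b4@14:L]
Beat 9 (R): throw ball3 h=4 -> lands@13:R; in-air after throw: [b1@10:L b2@11:R b3@13:R b4@14:L]
Beat 10 (L): throw ball1 h=6 -> lands@16:L; in-air after throw: [b2@11:R b3@13:R b4@14:L b1@16:L]
Beat 11 (R): throw ball2 h=1 -> lands@12:L; in-air after throw: [b2@12:L b3@13:R b4@14:L b1@16:L]
Ball 3: thrown@3 h=6 -> first land @9; rethrown@9 h=4 -> second land @13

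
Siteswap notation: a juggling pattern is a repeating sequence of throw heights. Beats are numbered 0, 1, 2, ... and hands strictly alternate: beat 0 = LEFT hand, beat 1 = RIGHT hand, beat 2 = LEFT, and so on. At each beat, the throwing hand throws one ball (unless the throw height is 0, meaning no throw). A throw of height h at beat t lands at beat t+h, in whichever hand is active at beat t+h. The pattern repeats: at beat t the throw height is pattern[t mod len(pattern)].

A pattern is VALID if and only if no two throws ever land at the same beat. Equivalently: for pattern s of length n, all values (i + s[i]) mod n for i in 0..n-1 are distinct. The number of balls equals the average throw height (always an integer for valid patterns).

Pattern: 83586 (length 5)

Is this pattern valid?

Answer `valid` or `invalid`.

Answer: valid

Derivation:
i=0: (i + s[i]) mod n = (0 + 8) mod 5 = 3
i=1: (i + s[i]) mod n = (1 + 3) mod 5 = 4
i=2: (i + s[i]) mod n = (2 + 5) mod 5 = 2
i=3: (i + s[i]) mod n = (3 + 8) mod 5 = 1
i=4: (i + s[i]) mod n = (4 + 6) mod 5 = 0
Residues: [3, 4, 2, 1, 0], distinct: True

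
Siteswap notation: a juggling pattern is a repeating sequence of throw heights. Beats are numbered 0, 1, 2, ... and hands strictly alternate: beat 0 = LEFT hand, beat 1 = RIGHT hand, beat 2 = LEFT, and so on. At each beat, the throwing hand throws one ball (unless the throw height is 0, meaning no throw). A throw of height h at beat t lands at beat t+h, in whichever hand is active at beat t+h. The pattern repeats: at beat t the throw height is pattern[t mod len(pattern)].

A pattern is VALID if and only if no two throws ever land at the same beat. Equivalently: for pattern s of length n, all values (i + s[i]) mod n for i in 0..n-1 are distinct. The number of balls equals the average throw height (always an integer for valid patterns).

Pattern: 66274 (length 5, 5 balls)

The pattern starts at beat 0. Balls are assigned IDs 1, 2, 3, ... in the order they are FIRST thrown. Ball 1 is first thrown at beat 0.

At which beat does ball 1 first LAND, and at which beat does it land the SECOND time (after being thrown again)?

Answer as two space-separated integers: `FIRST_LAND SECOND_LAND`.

Answer: 6 12

Derivation:
Beat 0 (L): throw ball1 h=6 -> lands@6:L; in-air after throw: [b1@6:L]
Beat 1 (R): throw ball2 h=6 -> lands@7:R; in-air after throw: [b1@6:L b2@7:R]
Beat 2 (L): throw ball3 h=2 -> lands@4:L; in-air after throw: [b3@4:L b1@6:L b2@7:R]
Beat 3 (R): throw ball4 h=7 -> lands@10:L; in-air after throw: [b3@4:L b1@6:L b2@7:R b4@10:L]
Beat 4 (L): throw ball3 h=4 -> lands@8:L; in-air after throw: [b1@6:L b2@7:R b3@8:L b4@10:L]
Beat 5 (R): throw ball5 h=6 -> lands@11:R; in-air after throw: [b1@6:L b2@7:R b3@8:L b4@10:L b5@11:R]
Beat 6 (L): throw ball1 h=6 -> lands@12:L; in-air after throw: [b2@7:R b3@8:L b4@10:L b5@11:R b1@12:L]
Beat 7 (R): throw ball2 h=2 -> lands@9:R; in-air after throw: [b3@8:L b2@9:R b4@10:L b5@11:R b1@12:L]
Beat 8 (L): throw ball3 h=7 -> lands@15:R; in-air after throw: [b2@9:R b4@10:L b5@11:R b1@12:L b3@15:R]
Beat 9 (R): throw ball2 h=4 -> lands@13:R; in-air after throw: [b4@10:L b5@11:R b1@12:L b2@13:R b3@15:R]
Beat 10 (L): throw ball4 h=6 -> lands@16:L; in-air after throw: [b5@11:R b1@12:L b2@13:R b3@15:R b4@16:L]
Beat 11 (R): throw ball5 h=6 -> lands@17:R; in-air after throw: [b1@12:L b2@13:R b3@15:R b4@16:L b5@17:R]
Beat 12 (L): throw ball1 h=2 -> lands@14:L; in-air after throw: [b2@13:R b1@14:L b3@15:R b4@16:L b5@17:R]
Ball 1: thrown@0 h=6 -> first land @6; rethrown@6 h=6 -> second land @12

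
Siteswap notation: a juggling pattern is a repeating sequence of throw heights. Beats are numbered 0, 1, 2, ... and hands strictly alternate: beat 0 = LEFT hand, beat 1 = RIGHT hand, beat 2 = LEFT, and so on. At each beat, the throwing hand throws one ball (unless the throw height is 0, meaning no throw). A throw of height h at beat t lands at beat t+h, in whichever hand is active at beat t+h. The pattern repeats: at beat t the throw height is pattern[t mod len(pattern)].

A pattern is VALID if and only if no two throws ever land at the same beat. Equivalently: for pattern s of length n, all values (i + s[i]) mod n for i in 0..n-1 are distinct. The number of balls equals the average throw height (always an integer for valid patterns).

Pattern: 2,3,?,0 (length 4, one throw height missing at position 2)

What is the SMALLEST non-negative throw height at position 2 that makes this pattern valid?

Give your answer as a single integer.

i=0: (0 + 2) mod 4 = 2
i=1: (1 + 3) mod 4 = 0
i=2: s[i]=? (unknown)
i=3: (3 + 0) mod 4 = 3
Known residues: [0, 2, 3]; need a permutation of 0..3, so missing residue r = 1
Need (2 + s) mod 4 = 1; smallest s = (1 - 2) mod 4 = 3

Answer: 3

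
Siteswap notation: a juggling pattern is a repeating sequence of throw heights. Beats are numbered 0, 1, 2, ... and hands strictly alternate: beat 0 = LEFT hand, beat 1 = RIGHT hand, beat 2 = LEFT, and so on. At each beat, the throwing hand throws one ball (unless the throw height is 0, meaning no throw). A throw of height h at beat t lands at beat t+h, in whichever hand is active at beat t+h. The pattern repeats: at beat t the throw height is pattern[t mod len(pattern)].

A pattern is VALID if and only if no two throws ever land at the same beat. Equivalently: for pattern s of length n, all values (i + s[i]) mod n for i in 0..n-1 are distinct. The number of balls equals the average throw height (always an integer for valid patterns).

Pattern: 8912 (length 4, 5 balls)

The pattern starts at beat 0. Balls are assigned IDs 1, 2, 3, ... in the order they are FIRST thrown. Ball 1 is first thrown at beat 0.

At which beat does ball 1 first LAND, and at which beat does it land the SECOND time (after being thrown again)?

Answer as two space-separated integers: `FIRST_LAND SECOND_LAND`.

Answer: 8 16

Derivation:
Beat 0 (L): throw ball1 h=8 -> lands@8:L; in-air after throw: [b1@8:L]
Beat 1 (R): throw ball2 h=9 -> lands@10:L; in-air after throw: [b1@8:L b2@10:L]
Beat 2 (L): throw ball3 h=1 -> lands@3:R; in-air after throw: [b3@3:R b1@8:L b2@10:L]
Beat 3 (R): throw ball3 h=2 -> lands@5:R; in-air after throw: [b3@5:R b1@8:L b2@10:L]
Beat 4 (L): throw ball4 h=8 -> lands@12:L; in-air after throw: [b3@5:R b1@8:L b2@10:L b4@12:L]
Beat 5 (R): throw ball3 h=9 -> lands@14:L; in-air after throw: [b1@8:L b2@10:L b4@12:L b3@14:L]
Beat 6 (L): throw ball5 h=1 -> lands@7:R; in-air after throw: [b5@7:R b1@8:L b2@10:L b4@12:L b3@14:L]
Beat 7 (R): throw ball5 h=2 -> lands@9:R; in-air after throw: [b1@8:L b5@9:R b2@10:L b4@12:L b3@14:L]
Beat 8 (L): throw ball1 h=8 -> lands@16:L; in-air after throw: [b5@9:R b2@10:L b4@12:L b3@14:L b1@16:L]
Beat 9 (R): throw ball5 h=9 -> lands@18:L; in-air after throw: [b2@10:L b4@12:L b3@14:L b1@16:L b5@18:L]
Beat 10 (L): throw ball2 h=1 -> lands@11:R; in-air after throw: [b2@11:R b4@12:L b3@14:L b1@16:L b5@18:L]
Beat 11 (R): throw ball2 h=2 -> lands@13:R; in-air after throw: [b4@12:L b2@13:R b3@14:L b1@16:L b5@18:L]
Ball 1: thrown@0 h=8 -> first land @8; rethrown@8 h=8 -> second land @16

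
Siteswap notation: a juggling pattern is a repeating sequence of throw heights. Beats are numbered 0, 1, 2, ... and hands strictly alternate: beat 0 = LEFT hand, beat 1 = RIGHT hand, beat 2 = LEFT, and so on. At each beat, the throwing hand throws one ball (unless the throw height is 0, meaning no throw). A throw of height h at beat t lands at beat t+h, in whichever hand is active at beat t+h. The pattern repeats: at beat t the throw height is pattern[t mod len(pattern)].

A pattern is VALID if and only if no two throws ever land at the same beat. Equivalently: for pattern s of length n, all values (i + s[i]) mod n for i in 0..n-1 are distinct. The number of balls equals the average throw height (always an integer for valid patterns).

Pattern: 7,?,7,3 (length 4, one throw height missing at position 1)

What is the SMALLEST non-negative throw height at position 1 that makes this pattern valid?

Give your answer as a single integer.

Answer: 3

Derivation:
i=0: (0 + 7) mod 4 = 3
i=1: s[i]=? (unknown)
i=2: (2 + 7) mod 4 = 1
i=3: (3 + 3) mod 4 = 2
Known residues: [1, 2, 3]; need a permutation of 0..3, so missing residue r = 0
Need (1 + s) mod 4 = 0; smallest s = (0 - 1) mod 4 = 3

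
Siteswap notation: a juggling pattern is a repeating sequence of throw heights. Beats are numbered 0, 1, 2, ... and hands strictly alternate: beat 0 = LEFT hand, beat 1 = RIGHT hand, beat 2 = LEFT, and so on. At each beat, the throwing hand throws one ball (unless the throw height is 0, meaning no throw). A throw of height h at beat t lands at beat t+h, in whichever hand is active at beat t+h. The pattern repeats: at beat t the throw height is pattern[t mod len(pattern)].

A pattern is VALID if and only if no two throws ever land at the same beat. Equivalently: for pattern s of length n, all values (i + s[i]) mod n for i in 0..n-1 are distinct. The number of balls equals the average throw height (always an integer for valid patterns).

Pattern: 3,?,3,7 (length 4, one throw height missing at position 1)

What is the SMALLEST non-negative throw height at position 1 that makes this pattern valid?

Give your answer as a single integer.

Answer: 3

Derivation:
i=0: (0 + 3) mod 4 = 3
i=1: s[i]=? (unknown)
i=2: (2 + 3) mod 4 = 1
i=3: (3 + 7) mod 4 = 2
Known residues: [1, 2, 3]; need a permutation of 0..3, so missing residue r = 0
Need (1 + s) mod 4 = 0; smallest s = (0 - 1) mod 4 = 3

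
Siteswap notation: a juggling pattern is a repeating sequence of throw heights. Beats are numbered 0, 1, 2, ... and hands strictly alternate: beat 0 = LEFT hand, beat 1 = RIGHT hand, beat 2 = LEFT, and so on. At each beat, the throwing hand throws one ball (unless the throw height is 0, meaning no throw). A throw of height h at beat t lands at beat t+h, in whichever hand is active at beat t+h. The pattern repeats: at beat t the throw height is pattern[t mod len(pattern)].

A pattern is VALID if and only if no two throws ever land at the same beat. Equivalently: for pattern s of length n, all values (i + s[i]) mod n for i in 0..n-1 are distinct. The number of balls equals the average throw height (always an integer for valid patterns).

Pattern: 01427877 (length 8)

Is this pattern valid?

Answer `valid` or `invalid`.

i=0: (i + s[i]) mod n = (0 + 0) mod 8 = 0
i=1: (i + s[i]) mod n = (1 + 1) mod 8 = 2
i=2: (i + s[i]) mod n = (2 + 4) mod 8 = 6
i=3: (i + s[i]) mod n = (3 + 2) mod 8 = 5
i=4: (i + s[i]) mod n = (4 + 7) mod 8 = 3
i=5: (i + s[i]) mod n = (5 + 8) mod 8 = 5
i=6: (i + s[i]) mod n = (6 + 7) mod 8 = 5
i=7: (i + s[i]) mod n = (7 + 7) mod 8 = 6
Residues: [0, 2, 6, 5, 3, 5, 5, 6], distinct: False

Answer: invalid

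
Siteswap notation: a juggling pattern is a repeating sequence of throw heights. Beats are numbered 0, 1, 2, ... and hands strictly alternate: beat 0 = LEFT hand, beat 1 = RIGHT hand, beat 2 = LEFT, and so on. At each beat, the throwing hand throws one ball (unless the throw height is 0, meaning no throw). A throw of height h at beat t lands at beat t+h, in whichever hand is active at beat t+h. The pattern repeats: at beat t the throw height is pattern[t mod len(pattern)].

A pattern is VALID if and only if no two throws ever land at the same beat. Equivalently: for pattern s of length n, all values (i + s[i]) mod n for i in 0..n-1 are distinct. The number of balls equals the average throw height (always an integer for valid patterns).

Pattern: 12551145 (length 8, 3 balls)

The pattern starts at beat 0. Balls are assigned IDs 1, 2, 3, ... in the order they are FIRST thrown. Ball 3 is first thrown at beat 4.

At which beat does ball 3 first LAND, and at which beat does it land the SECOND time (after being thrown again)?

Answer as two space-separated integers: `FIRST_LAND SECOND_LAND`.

Answer: 5 6

Derivation:
Beat 0 (L): throw ball1 h=1 -> lands@1:R; in-air after throw: [b1@1:R]
Beat 1 (R): throw ball1 h=2 -> lands@3:R; in-air after throw: [b1@3:R]
Beat 2 (L): throw ball2 h=5 -> lands@7:R; in-air after throw: [b1@3:R b2@7:R]
Beat 3 (R): throw ball1 h=5 -> lands@8:L; in-air after throw: [b2@7:R b1@8:L]
Beat 4 (L): throw ball3 h=1 -> lands@5:R; in-air after throw: [b3@5:R b2@7:R b1@8:L]
Beat 5 (R): throw ball3 h=1 -> lands@6:L; in-air after throw: [b3@6:L b2@7:R b1@8:L]
Beat 6 (L): throw ball3 h=4 -> lands@10:L; in-air after throw: [b2@7:R b1@8:L b3@10:L]
Ball 3: thrown@4 h=1 -> first land @5; rethrown@5 h=1 -> second land @6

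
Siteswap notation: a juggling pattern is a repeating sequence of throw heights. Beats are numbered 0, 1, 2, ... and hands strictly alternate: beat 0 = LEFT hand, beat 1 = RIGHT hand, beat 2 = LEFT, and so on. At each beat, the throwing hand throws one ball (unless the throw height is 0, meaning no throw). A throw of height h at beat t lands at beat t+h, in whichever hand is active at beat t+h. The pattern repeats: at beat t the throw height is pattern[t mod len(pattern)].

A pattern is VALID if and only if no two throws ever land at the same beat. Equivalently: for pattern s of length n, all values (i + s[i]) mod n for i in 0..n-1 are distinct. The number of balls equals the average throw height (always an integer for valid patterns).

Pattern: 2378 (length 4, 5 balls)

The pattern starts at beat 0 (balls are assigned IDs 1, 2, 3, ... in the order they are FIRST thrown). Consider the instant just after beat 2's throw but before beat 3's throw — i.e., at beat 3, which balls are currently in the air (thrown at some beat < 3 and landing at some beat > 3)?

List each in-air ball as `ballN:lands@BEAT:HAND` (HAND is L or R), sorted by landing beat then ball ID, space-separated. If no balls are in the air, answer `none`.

Beat 0 (L): throw ball1 h=2 -> lands@2:L; in-air after throw: [b1@2:L]
Beat 1 (R): throw ball2 h=3 -> lands@4:L; in-air after throw: [b1@2:L b2@4:L]
Beat 2 (L): throw ball1 h=7 -> lands@9:R; in-air after throw: [b2@4:L b1@9:R]
Beat 3 (R): throw ball3 h=8 -> lands@11:R; in-air after throw: [b2@4:L b1@9:R b3@11:R]

Answer: ball2:lands@4:L ball1:lands@9:R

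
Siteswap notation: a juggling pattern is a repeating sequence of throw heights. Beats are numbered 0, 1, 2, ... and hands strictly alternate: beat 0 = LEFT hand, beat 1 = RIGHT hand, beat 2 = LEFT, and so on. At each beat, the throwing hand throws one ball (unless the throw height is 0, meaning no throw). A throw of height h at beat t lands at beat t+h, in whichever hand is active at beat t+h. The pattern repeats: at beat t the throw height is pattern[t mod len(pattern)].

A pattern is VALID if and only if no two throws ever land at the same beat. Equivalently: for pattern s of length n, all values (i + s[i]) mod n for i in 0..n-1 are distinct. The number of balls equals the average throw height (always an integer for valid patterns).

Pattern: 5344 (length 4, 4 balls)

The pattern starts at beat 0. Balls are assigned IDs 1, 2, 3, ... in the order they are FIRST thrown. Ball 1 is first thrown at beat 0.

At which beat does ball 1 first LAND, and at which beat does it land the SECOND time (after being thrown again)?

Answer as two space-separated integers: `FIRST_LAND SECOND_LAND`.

Beat 0 (L): throw ball1 h=5 -> lands@5:R; in-air after throw: [b1@5:R]
Beat 1 (R): throw ball2 h=3 -> lands@4:L; in-air after throw: [b2@4:L b1@5:R]
Beat 2 (L): throw ball3 h=4 -> lands@6:L; in-air after throw: [b2@4:L b1@5:R b3@6:L]
Beat 3 (R): throw ball4 h=4 -> lands@7:R; in-air after throw: [b2@4:L b1@5:R b3@6:L b4@7:R]
Beat 4 (L): throw ball2 h=5 -> lands@9:R; in-air after throw: [b1@5:R b3@6:L b4@7:R b2@9:R]
Beat 5 (R): throw ball1 h=3 -> lands@8:L; in-air after throw: [b3@6:L b4@7:R b1@8:L b2@9:R]
Beat 6 (L): throw ball3 h=4 -> lands@10:L; in-air after throw: [b4@7:R b1@8:L b2@9:R b3@10:L]
Beat 7 (R): throw ball4 h=4 -> lands@11:R; in-air after throw: [b1@8:L b2@9:R b3@10:L b4@11:R]
Beat 8 (L): throw ball1 h=5 -> lands@13:R; in-air after throw: [b2@9:R b3@10:L b4@11:R b1@13:R]
Ball 1: thrown@0 h=5 -> first land @5; rethrown@5 h=3 -> second land @8

Answer: 5 8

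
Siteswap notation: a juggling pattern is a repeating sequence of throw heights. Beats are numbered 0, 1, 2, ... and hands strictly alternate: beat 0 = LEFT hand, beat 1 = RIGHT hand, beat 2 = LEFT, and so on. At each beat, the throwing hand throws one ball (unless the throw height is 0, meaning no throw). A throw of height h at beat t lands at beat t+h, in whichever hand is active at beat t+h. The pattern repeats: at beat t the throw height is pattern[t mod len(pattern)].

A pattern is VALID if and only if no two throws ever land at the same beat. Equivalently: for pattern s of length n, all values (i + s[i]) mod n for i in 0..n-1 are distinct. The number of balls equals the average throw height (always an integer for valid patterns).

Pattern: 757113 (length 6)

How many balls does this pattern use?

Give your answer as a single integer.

Pattern = [7, 5, 7, 1, 1, 3], length n = 6
  position 0: throw height = 7, running sum = 7
  position 1: throw height = 5, running sum = 12
  position 2: throw height = 7, running sum = 19
  position 3: throw height = 1, running sum = 20
  position 4: throw height = 1, running sum = 21
  position 5: throw height = 3, running sum = 24
Total sum = 24; balls = sum / n = 24 / 6 = 4

Answer: 4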